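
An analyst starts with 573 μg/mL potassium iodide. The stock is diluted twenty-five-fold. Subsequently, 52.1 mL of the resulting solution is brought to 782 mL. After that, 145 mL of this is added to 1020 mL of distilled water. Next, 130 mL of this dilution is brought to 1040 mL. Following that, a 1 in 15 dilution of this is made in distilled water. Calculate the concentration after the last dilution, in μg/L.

1.58 μg/L

Overall dilution factor = 25 × 15.01 × 8.034 × 8 × 15 = 3.62 × 10⁵.
573 μg/mL / 3.62 × 10⁵ = 1.58 × 10⁻³ μg/mL = 1.58 μg/L.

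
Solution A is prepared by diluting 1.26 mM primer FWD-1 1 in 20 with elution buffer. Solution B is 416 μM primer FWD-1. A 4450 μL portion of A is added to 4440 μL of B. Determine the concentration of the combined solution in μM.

239 μM

C_A = 1.26 mM / 20 = 0.0630 mM.
C_B = 416 μM = 0.416 mM.
C_mix = (C_A·V_A + C_B·V_B)/(V_A + V_B) = (0.0630×4450 + 0.416×4440) / 8890 = 0.239 mM = 239 μM.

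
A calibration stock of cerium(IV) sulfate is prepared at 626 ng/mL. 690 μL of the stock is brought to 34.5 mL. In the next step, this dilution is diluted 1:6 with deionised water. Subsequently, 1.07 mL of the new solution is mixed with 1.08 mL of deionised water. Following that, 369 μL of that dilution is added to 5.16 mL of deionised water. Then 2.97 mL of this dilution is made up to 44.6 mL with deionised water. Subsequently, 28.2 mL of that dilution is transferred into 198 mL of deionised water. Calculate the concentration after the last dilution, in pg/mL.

0.575 pg/mL

Overall dilution factor = 50 × 6 × 2.009 × 14.98 × 15.02 × 8.021 = 1.09 × 10⁶.
626 ng/mL / 1.09 × 10⁶ = 5.75 × 10⁻⁴ ng/mL = 0.575 pg/mL.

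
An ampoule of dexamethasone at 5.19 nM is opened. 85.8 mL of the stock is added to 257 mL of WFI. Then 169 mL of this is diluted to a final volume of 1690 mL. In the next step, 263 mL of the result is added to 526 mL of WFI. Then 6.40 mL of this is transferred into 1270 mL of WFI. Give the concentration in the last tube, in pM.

0.217 pM

Overall dilution factor = 3.995 × 10 × 3 × 199.4 = 2.39 × 10⁴.
5.19 nM / 2.39 × 10⁴ = 2.17 × 10⁻⁴ nM = 0.217 pM.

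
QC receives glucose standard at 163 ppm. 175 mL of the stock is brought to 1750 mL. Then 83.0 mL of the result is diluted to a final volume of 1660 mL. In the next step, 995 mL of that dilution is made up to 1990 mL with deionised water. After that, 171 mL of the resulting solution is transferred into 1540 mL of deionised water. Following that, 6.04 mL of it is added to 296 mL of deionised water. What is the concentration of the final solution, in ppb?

0.814 ppb

Overall dilution factor = 10 × 20 × 2 × 10.01 × 50.01 = 2.00 × 10⁵.
163 ppm / 2.00 × 10⁵ = 8.14 × 10⁻⁴ ppm = 0.814 ppb.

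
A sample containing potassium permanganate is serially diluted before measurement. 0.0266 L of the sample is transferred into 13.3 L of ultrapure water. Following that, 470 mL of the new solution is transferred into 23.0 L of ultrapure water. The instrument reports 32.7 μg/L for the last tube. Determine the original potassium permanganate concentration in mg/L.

818 mg/L

Overall dilution factor = 501 × 49.94 = 2.50 × 10⁴.
Original = 32.7 μg/L × 2.50 × 10⁴ = 8.18 × 10⁵ μg/L = 818 mg/L.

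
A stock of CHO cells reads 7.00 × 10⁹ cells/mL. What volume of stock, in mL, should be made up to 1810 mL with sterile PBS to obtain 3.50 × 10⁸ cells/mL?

V₁ = C₂V₂/C₁ = 3.50 × 10⁸ × 1810 / 7.00 × 10⁹ = 90.5 mL.

90.5 mL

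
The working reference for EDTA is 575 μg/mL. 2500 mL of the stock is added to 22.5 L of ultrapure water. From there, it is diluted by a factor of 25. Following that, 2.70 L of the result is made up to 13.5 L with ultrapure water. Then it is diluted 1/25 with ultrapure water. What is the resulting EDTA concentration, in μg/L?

Overall dilution factor = 10 × 25 × 5 × 25 = 3.12 × 10⁴.
575 μg/mL / 3.12 × 10⁴ = 0.0184 μg/mL = 18.4 μg/L.

18.4 μg/L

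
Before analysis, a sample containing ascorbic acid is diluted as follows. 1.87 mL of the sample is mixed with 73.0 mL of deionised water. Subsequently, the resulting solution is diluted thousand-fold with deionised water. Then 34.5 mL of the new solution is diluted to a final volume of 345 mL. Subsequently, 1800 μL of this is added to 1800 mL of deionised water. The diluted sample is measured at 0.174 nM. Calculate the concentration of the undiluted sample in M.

0.0697 M

Overall dilution factor = 40.04 × 1000 × 10 × 1001 = 4.01 × 10⁸.
Original = 0.174 nM × 4.01 × 10⁸ = 6.97 × 10⁷ nM = 0.0697 M.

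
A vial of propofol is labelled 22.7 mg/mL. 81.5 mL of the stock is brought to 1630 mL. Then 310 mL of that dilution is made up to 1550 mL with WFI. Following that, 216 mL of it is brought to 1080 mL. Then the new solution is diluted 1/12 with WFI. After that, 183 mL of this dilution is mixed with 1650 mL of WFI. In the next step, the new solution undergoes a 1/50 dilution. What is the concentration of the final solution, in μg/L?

7.55 μg/L

Overall dilution factor = 20 × 5 × 5 × 12 × 10.02 × 50 = 3.00 × 10⁶.
22.7 mg/mL / 3.00 × 10⁶ = 7.55 × 10⁻⁶ mg/mL = 7.55 μg/L.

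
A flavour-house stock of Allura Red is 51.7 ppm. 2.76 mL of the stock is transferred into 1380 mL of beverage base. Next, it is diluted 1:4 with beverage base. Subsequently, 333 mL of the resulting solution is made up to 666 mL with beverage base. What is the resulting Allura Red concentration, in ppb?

Overall dilution factor = 501 × 4 × 2 = 4008.
51.7 ppm / 4008 = 0.0129 ppm = 12.9 ppb.

12.9 ppb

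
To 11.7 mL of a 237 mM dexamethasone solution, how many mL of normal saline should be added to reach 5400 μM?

502 mL

5400 μM = 5.40 mM.
V₂ = C₁V₁/C₂ = 237 × 11.7 / 5.40 = 514 mL.
Diluent to add = V₂ − V₁ = 514 − 11.7 = 502 mL.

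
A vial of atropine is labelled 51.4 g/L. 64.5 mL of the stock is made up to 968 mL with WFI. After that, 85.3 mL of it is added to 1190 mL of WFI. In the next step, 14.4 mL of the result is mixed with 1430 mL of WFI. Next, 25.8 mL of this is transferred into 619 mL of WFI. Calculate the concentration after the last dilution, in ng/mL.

Overall dilution factor = 15.01 × 14.95 × 100.3 × 24.99 = 5.62 × 10⁵.
51.4 g/L / 5.62 × 10⁵ = 9.14 × 10⁻⁵ g/L = 91.4 ng/mL.

91.4 ng/mL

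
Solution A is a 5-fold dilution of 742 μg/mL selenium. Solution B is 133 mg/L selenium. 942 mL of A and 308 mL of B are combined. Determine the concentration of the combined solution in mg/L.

C_A = 742 μg/mL / 5 = 148 μg/mL.
C_B = 133 mg/L = 133 μg/mL.
C_mix = (C_A·V_A + C_B·V_B)/(V_A + V_B) = (148×942 + 133×308) / 1250 = 145 μg/mL = 145 mg/L.

145 mg/L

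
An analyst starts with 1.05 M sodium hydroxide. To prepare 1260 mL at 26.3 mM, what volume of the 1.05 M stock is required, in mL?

26.3 mM = 0.0263 M.
V₁ = C₂V₂/C₁ = 0.0263 × 1260 / 1.05 = 31.6 mL.

31.6 mL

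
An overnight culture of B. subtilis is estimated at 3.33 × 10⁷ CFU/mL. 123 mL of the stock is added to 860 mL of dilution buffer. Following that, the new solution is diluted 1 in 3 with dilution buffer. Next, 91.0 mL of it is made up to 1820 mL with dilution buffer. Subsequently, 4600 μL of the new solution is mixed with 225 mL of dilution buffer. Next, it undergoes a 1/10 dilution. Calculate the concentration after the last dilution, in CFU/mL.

Overall dilution factor = 7.992 × 3 × 20 × 49.91 × 10 = 2.39 × 10⁵.
3.33 × 10⁷ CFU/mL / 2.39 × 10⁵ = 139 CFU/mL.

139 CFU/mL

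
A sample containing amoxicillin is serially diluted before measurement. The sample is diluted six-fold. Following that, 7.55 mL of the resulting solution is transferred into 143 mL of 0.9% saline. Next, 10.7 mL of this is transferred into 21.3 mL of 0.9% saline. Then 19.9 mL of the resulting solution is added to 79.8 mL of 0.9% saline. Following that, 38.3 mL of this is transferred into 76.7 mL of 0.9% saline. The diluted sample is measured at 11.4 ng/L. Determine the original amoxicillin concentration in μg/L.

Overall dilution factor = 6 × 19.94 × 2.991 × 5.010 × 3.003 = 5383.
Original = 11.4 ng/L × 5383 = 6.14 × 10⁴ ng/L = 61.4 μg/L.

61.4 μg/L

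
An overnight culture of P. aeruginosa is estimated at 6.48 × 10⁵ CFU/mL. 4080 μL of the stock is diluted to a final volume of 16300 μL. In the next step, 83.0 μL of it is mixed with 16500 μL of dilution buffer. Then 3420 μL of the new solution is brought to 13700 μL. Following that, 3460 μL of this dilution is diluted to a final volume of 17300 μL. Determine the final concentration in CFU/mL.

Overall dilution factor = 3.995 × 199.8 × 4.006 × 5 = 1.60 × 10⁴.
6.48 × 10⁵ CFU/mL / 1.60 × 10⁴ = 40.5 CFU/mL.

40.5 CFU/mL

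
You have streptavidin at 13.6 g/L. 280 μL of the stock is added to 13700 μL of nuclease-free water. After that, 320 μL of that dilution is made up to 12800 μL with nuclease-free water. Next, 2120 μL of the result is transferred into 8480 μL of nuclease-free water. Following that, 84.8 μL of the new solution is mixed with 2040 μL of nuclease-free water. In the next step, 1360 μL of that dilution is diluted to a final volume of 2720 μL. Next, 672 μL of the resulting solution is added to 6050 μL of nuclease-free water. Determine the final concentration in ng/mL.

Overall dilution factor = 49.93 × 40 × 5 × 25.06 × 2 × 10.00 = 5.01 × 10⁶.
13.6 g/L / 5.01 × 10⁶ = 2.72 × 10⁻⁶ g/L = 2.72 ng/mL.

2.72 ng/mL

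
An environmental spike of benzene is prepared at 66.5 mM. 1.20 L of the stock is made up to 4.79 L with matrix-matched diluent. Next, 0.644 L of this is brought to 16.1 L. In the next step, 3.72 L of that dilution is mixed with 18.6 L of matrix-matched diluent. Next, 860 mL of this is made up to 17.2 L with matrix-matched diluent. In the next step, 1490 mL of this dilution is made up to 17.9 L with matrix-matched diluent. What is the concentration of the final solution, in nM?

462 nM

Overall dilution factor = 3.992 × 25 × 6 × 20 × 12.01 = 1.44 × 10⁵.
66.5 mM / 1.44 × 10⁵ = 4.62 × 10⁻⁴ mM = 462 nM.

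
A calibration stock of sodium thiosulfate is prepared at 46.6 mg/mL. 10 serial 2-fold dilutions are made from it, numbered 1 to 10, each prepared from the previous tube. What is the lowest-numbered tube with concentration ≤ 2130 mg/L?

tube 5

Tube n has concentration 46.6 mg/mL / 2ⁿ.
Need 2ⁿ ≥ 46.6 mg/mL / 2130 mg/L = 21.9, so n ≥ 4.45.
First such tube: n = 5.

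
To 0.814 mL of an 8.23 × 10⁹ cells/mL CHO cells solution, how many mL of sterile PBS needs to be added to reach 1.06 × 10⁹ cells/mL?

5.51 mL

V₂ = C₁V₁/C₂ = 8.23 × 10⁹ × 0.814 / 1.06 × 10⁹ = 6.32 mL.
Diluent to add = V₂ − V₁ = 6.32 − 0.814 = 5.51 mL.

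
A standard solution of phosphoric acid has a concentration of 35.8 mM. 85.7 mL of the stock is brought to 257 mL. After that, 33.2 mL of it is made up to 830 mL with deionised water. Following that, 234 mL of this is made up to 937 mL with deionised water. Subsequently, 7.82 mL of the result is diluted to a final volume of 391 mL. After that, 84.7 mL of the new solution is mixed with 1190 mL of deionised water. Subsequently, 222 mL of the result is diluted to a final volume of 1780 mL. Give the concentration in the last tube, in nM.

Overall dilution factor = 2.999 × 25 × 4.004 × 50 × 15.05 × 8.018 = 1.81 × 10⁶.
35.8 mM / 1.81 × 10⁶ = 1.98 × 10⁻⁵ mM = 19.8 nM.

19.8 nM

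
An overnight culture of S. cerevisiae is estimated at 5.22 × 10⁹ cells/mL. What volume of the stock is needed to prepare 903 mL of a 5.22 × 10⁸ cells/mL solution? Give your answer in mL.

90.3 mL

V₁ = C₂V₂/C₁ = 5.22 × 10⁸ × 903 / 5.22 × 10⁹ = 90.3 mL.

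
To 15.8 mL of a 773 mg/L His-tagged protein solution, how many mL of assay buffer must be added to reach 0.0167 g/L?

0.0167 g/L = 16.7 mg/L.
V₂ = C₁V₁/C₂ = 773 × 15.8 / 16.7 = 731 mL.
Diluent to add = V₂ − V₁ = 731 − 15.8 = 716 mL.

716 mL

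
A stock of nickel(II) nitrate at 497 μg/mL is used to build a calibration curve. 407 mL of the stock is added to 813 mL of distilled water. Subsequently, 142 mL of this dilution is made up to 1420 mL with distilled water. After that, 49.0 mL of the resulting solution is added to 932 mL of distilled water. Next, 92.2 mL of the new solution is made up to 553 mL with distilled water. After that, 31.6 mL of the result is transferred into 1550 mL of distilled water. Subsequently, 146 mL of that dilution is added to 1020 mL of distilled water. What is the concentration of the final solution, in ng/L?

345 ng/L

Overall dilution factor = 2.998 × 10 × 20.02 × 5.998 × 50.05 × 7.986 = 1.44 × 10⁶.
497 μg/mL / 1.44 × 10⁶ = 3.45 × 10⁻⁴ μg/mL = 345 ng/L.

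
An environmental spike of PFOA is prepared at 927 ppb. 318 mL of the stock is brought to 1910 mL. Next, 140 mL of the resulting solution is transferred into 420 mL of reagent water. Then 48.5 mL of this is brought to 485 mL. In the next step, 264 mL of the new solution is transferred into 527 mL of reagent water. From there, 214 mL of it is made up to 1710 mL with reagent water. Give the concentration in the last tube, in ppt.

Overall dilution factor = 6.006 × 4 × 10 × 2.996 × 7.991 = 5752.
927 ppb / 5752 = 0.161 ppb = 161 ppt.

161 ppt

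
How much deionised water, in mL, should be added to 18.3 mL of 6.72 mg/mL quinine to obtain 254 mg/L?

466 mL

254 mg/L = 0.254 mg/mL.
V₂ = C₁V₁/C₂ = 6.72 × 18.3 / 0.254 = 484 mL.
Diluent to add = V₂ − V₁ = 484 − 18.3 = 466 mL.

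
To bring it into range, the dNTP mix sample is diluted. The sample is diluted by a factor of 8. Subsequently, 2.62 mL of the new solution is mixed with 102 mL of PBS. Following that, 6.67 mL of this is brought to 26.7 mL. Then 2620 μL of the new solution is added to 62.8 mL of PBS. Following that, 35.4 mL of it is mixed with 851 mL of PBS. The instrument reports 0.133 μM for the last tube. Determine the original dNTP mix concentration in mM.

106 mM

Overall dilution factor = 8 × 39.93 × 4.003 × 24.97 × 25.04 = 8.00 × 10⁵.
Original = 0.133 μM × 8.00 × 10⁵ = 1.06 × 10⁵ μM = 106 mM.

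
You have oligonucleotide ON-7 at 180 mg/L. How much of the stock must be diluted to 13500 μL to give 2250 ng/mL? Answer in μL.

2250 ng/mL = 2.25 mg/L.
V₁ = C₂V₂/C₁ = 2.25 × 13500 / 180 = 169 μL.

169 μL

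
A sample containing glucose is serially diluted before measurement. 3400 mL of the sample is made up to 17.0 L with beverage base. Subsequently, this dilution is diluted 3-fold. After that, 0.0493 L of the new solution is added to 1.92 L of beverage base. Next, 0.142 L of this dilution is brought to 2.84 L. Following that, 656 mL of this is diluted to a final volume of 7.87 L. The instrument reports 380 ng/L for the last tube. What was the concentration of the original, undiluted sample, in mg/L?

Overall dilution factor = 5 × 3 × 39.95 × 20 × 12.00 = 1.44 × 10⁵.
Original = 380 ng/L × 1.44 × 10⁵ = 5.46 × 10⁷ ng/L = 54.6 mg/L.

54.6 mg/L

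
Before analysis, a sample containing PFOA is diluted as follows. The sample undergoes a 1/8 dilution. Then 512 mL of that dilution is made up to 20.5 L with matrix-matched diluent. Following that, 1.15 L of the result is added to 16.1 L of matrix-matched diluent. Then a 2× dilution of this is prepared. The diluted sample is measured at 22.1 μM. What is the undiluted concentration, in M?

Overall dilution factor = 8 × 40.04 × 15 × 2 = 9609.
Original = 22.1 μM × 9609 = 2.12 × 10⁵ μM = 0.212 M.

0.212 M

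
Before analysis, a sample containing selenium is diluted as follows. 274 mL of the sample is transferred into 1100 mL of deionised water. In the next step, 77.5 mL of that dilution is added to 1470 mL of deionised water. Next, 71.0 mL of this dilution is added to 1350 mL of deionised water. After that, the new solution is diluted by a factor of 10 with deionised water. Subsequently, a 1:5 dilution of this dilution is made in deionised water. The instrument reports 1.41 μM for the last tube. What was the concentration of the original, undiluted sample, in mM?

Overall dilution factor = 5.015 × 19.97 × 20.01 × 10 × 5 = 1.00 × 10⁵.
Original = 1.41 μM × 1.00 × 10⁵ = 1.41 × 10⁵ μM = 141 mM.

141 mM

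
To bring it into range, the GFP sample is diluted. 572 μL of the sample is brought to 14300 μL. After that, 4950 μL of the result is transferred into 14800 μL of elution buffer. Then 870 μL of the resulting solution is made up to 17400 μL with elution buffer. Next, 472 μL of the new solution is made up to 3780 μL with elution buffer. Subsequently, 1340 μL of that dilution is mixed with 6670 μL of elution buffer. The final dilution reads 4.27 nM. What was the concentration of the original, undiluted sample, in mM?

Overall dilution factor = 25 × 3.990 × 20 × 8.008 × 5.978 = 9.55 × 10⁴.
Original = 4.27 nM × 9.55 × 10⁴ = 4.08 × 10⁵ nM = 0.408 mM.

0.408 mM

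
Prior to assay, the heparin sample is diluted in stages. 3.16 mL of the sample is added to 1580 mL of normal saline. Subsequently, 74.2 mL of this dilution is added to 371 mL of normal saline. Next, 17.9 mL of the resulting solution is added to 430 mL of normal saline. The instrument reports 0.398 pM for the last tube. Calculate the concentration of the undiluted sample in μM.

Overall dilution factor = 501 × 6 × 25.02 = 7.52 × 10⁴.
Original = 0.398 pM × 7.52 × 10⁴ = 2.99 × 10⁴ pM = 0.0299 μM.

0.0299 μM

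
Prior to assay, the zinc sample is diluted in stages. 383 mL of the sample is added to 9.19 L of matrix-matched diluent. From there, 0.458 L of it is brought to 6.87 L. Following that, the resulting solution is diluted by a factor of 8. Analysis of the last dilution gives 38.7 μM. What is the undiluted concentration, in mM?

116 mM

Overall dilution factor = 24.99 × 15 × 8 = 2999.
Original = 38.7 μM × 2999 = 1.16 × 10⁵ μM = 116 mM.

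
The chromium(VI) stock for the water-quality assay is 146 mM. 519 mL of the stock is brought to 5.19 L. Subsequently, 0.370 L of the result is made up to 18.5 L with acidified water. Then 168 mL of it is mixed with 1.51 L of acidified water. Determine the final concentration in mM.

0.0292 mM

Overall dilution factor = 10 × 50 × 9.988 = 4994.
146 mM / 4994 = 0.0292 mM.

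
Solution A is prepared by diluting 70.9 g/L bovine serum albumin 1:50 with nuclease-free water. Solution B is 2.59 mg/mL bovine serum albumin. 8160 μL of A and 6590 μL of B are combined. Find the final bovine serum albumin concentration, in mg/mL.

1.94 mg/mL

C_A = 70.9 g/L / 50 = 1.42 g/L.
C_B = 2.59 mg/mL = 2.59 g/L.
C_mix = (C_A·V_A + C_B·V_B)/(V_A + V_B) = (1.42×8160 + 2.59×6590) / 14750 = 1.94 g/L = 1.94 mg/mL.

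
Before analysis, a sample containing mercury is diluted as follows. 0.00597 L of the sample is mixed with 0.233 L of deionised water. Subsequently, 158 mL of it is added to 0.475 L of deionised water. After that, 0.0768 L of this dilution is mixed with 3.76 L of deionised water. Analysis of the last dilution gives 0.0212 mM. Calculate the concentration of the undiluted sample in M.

Overall dilution factor = 40.03 × 4.006 × 49.96 = 8012.
Original = 0.0212 mM × 8012 = 170 mM = 0.170 M.

0.170 M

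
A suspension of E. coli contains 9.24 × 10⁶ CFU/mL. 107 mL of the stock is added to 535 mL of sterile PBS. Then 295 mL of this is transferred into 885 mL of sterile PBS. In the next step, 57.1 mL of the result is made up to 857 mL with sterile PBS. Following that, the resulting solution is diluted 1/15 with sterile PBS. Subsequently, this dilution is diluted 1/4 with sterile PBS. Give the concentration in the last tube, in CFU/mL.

Overall dilution factor = 6 × 4 × 15.01 × 15 × 4 = 2.16 × 10⁴.
9.24 × 10⁶ CFU/mL / 2.16 × 10⁴ = 428 CFU/mL.

428 CFU/mL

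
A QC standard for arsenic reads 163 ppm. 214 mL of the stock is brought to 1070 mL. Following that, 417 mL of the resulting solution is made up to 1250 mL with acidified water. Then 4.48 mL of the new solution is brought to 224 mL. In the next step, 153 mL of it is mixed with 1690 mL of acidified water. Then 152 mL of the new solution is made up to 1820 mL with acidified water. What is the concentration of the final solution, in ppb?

1.51 ppb

Overall dilution factor = 5 × 2.998 × 50 × 12.05 × 11.97 = 1.08 × 10⁵.
163 ppm / 1.08 × 10⁵ = 1.51 × 10⁻³ ppm = 1.51 ppb.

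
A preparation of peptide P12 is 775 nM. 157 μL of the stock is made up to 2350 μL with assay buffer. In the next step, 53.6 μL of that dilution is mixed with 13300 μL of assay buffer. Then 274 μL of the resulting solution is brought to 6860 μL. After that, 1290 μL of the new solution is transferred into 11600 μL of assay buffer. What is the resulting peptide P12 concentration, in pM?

0.831 pM

Overall dilution factor = 14.97 × 249.1 × 25.04 × 9.992 = 9.33 × 10⁵.
775 nM / 9.33 × 10⁵ = 8.31 × 10⁻⁴ nM = 0.831 pM.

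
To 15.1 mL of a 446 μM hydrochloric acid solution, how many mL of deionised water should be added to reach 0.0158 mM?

0.0158 mM = 15.8 μM.
V₂ = C₁V₁/C₂ = 446 × 15.1 / 15.8 = 426 mL.
Diluent to add = V₂ − V₁ = 426 − 15.1 = 411 mL.

411 mL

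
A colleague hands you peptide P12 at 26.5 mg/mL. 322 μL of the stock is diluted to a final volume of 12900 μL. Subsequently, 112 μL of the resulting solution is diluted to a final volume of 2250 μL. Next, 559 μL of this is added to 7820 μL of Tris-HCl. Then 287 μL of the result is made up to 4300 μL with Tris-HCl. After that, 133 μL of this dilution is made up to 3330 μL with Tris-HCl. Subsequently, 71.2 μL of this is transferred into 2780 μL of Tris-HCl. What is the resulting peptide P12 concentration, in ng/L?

Overall dilution factor = 40.06 × 20.09 × 14.99 × 14.98 × 25.04 × 40.04 = 1.81 × 10⁸.
26.5 mg/mL / 1.81 × 10⁸ = 1.46 × 10⁻⁷ mg/mL = 146 ng/L.

146 ng/L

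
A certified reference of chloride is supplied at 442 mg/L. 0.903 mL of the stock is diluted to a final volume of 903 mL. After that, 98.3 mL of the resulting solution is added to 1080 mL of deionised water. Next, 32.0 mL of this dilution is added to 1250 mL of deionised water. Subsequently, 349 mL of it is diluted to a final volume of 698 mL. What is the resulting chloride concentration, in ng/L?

460 ng/L

Overall dilution factor = 1000 × 11.99 × 40.06 × 2 = 9.60 × 10⁵.
442 mg/L / 9.60 × 10⁵ = 4.60 × 10⁻⁴ mg/L = 460 ng/L.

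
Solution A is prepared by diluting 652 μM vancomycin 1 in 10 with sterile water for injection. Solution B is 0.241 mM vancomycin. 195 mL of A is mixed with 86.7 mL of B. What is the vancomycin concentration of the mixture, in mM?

0.119 mM

C_A = 652 μM / 10 = 65.2 μM.
C_B = 0.241 mM = 241 μM.
C_mix = (C_A·V_A + C_B·V_B)/(V_A + V_B) = (65.2×195 + 241×86.7) / 281.7 = 119 μM = 0.119 mM.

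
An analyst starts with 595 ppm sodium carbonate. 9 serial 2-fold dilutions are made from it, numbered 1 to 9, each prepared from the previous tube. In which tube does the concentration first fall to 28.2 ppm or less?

tube 5

Tube n has concentration 595 ppm / 2ⁿ.
Need 2ⁿ ≥ 595 ppm / 28.2 ppm = 21.1, so n ≥ 4.40.
First such tube: n = 5.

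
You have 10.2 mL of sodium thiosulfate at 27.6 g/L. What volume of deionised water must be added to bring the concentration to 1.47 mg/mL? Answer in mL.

1.47 mg/mL = 1.47 g/L.
V₂ = C₁V₁/C₂ = 27.6 × 10.2 / 1.47 = 192 mL.
Diluent to add = V₂ − V₁ = 192 − 10.2 = 181 mL.

181 mL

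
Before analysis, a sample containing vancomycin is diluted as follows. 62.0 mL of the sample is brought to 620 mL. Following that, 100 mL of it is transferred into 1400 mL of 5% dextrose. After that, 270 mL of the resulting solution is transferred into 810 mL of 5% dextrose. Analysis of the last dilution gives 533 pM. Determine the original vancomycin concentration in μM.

Overall dilution factor = 10 × 15 × 4 = 600.
Original = 533 pM × 600 = 3.20 × 10⁵ pM = 0.320 μM.

0.320 μM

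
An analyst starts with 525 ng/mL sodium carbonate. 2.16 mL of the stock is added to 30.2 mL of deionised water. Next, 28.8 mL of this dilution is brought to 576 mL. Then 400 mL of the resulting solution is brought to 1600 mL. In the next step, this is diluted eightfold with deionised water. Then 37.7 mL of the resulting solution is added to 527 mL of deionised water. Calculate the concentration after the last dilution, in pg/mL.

3.66 pg/mL

Overall dilution factor = 14.98 × 20 × 4 × 8 × 14.98 = 1.44 × 10⁵.
525 ng/mL / 1.44 × 10⁵ = 3.66 × 10⁻³ ng/mL = 3.66 pg/mL.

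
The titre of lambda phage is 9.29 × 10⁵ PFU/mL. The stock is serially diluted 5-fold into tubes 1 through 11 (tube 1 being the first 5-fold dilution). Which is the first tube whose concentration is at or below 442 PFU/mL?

Tube n has concentration 9.29 × 10⁵ PFU/mL / 5ⁿ.
Need 5ⁿ ≥ 9.29 × 10⁵ PFU/mL / 442 PFU/mL = 2102, so n ≥ 4.75.
First such tube: n = 5.

tube 5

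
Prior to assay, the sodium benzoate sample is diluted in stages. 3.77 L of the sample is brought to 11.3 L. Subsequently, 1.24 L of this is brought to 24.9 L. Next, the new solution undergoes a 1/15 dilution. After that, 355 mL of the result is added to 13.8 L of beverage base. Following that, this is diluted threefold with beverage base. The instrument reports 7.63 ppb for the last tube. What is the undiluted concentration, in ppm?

Overall dilution factor = 2.997 × 20.08 × 15 × 39.87 × 3 = 1.08 × 10⁵.
Original = 7.63 ppb × 1.08 × 10⁵ = 8.24 × 10⁵ ppb = 824 ppm.

824 ppm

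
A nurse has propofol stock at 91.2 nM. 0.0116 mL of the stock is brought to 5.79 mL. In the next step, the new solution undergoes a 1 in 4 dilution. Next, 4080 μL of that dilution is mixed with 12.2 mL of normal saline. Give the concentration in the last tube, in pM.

11.4 pM

Overall dilution factor = 499.1 × 4 × 3.990 = 7967.
91.2 nM / 7967 = 0.0114 nM = 11.4 pM.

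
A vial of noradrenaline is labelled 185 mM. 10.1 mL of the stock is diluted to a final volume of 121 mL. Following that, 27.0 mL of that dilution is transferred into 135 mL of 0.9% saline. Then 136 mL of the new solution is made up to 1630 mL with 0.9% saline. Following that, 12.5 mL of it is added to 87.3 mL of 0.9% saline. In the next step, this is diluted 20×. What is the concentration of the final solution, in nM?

Overall dilution factor = 11.98 × 6 × 11.99 × 7.984 × 20 = 1.38 × 10⁵.
185 mM / 1.38 × 10⁵ = 1.34 × 10⁻³ mM = 1340 nM.

1340 nM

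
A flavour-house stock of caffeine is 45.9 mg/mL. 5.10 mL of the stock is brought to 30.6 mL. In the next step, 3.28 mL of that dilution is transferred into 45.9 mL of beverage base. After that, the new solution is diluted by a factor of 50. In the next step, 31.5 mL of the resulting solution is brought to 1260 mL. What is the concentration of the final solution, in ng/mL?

255 ng/mL

Overall dilution factor = 6 × 14.99 × 50 × 40 = 1.80 × 10⁵.
45.9 mg/mL / 1.80 × 10⁵ = 2.55 × 10⁻⁴ mg/mL = 255 ng/mL.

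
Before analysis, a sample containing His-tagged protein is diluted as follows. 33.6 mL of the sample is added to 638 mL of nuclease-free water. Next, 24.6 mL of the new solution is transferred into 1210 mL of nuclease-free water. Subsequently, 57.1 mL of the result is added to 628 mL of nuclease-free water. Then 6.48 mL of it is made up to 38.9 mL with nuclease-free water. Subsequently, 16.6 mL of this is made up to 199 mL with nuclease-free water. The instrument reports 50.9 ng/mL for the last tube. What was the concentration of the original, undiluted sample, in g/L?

44.1 g/L

Overall dilution factor = 19.99 × 50.19 × 12.00 × 6.003 × 11.99 = 8.66 × 10⁵.
Original = 50.9 ng/mL × 8.66 × 10⁵ = 4.41 × 10⁷ ng/mL = 44.1 g/L.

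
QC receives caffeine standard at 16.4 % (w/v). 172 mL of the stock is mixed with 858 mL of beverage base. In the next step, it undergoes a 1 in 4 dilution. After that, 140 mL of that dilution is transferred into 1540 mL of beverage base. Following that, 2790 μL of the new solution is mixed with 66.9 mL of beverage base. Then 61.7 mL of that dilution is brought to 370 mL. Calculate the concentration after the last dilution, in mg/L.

Overall dilution factor = 5.988 × 4 × 12 × 24.98 × 5.997 = 4.31 × 10⁴.
16.4 % (w/v) / 4.31 × 10⁴ = 3.81 × 10⁻⁴ % (w/v) = 3.81 mg/L.

3.81 mg/L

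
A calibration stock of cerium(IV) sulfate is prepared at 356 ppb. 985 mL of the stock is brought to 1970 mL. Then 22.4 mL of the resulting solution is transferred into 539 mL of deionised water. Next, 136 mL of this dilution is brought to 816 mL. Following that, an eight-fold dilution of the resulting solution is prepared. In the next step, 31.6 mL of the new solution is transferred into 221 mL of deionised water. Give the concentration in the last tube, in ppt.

18.5 ppt

Overall dilution factor = 2 × 25.06 × 6 × 8 × 7.994 = 1.92 × 10⁴.
356 ppb / 1.92 × 10⁴ = 0.0185 ppb = 18.5 ppt.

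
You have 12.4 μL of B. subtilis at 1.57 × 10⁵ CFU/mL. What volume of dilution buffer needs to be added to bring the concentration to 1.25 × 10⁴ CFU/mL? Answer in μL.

V₂ = C₁V₁/C₂ = 1.57 × 10⁵ × 12.4 / 1.25 × 10⁴ = 156 μL.
Diluent to add = V₂ − V₁ = 156 − 12.4 = 143 μL.

143 μL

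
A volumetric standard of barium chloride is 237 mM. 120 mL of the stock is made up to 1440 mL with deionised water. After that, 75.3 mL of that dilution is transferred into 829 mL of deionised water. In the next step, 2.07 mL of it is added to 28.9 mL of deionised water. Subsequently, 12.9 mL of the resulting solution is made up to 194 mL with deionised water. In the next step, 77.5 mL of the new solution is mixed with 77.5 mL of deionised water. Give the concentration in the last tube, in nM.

Overall dilution factor = 12 × 12.01 × 14.96 × 15.04 × 2 = 6.49 × 10⁴.
237 mM / 6.49 × 10⁴ = 3.65 × 10⁻³ mM = 3650 nM.

3650 nM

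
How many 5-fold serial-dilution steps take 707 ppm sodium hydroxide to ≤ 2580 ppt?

8

Need 5ⁿ ≥ 2.74 × 10⁵, so n ≥ log(2.74 × 10⁵)/log(5) = 7.78.
Minimum whole steps: n = 8.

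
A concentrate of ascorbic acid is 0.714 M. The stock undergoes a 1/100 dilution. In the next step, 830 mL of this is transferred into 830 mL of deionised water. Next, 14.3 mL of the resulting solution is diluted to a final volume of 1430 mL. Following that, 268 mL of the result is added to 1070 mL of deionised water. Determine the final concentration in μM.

Overall dilution factor = 100 × 2 × 100 × 4.993 = 9.99 × 10⁴.
0.714 M / 9.99 × 10⁴ = 7.15 × 10⁻⁶ M = 7.15 μM.

7.15 μM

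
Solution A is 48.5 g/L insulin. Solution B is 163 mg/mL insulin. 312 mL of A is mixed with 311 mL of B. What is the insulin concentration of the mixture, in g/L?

106 g/L

C_B = 163 mg/mL = 163 g/L.
C_mix = (C_A·V_A + C_B·V_B)/(V_A + V_B) = (48.5×312 + 163×311) / 623.0 = 106 g/L.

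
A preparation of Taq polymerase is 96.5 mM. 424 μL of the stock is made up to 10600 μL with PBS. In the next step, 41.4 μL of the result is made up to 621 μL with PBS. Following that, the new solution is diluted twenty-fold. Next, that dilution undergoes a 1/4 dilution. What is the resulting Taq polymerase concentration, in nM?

3220 nM

Overall dilution factor = 25 × 15 × 20 × 4 = 3.00 × 10⁴.
96.5 mM / 3.00 × 10⁴ = 3.22 × 10⁻³ mM = 3220 nM.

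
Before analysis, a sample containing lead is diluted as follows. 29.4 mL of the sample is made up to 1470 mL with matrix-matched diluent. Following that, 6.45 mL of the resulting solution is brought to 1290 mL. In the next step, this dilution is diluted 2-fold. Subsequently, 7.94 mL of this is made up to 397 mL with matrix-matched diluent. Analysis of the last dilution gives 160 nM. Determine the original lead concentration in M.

0.160 M

Overall dilution factor = 50 × 200 × 2 × 50 = 1.00 × 10⁶.
Original = 160 nM × 1.00 × 10⁶ = 1.60 × 10⁸ nM = 0.160 M.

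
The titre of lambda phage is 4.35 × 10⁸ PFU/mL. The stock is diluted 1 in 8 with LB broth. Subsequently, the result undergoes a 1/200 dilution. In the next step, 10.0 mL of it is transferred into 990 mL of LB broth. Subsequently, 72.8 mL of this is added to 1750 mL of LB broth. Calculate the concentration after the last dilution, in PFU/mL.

109 PFU/mL

Overall dilution factor = 8 × 200 × 100 × 25.04 = 4.01 × 10⁶.
4.35 × 10⁸ PFU/mL / 4.01 × 10⁶ = 109 PFU/mL.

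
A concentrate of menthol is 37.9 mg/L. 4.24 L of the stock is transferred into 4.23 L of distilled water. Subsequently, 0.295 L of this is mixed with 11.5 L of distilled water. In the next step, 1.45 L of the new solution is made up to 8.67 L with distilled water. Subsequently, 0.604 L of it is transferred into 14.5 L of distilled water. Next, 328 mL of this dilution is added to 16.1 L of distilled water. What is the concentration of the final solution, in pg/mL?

63.4 pg/mL

Overall dilution factor = 1.998 × 39.98 × 5.979 × 25.01 × 50.09 = 5.98 × 10⁵.
37.9 mg/L / 5.98 × 10⁵ = 6.34 × 10⁻⁵ mg/L = 63.4 pg/mL.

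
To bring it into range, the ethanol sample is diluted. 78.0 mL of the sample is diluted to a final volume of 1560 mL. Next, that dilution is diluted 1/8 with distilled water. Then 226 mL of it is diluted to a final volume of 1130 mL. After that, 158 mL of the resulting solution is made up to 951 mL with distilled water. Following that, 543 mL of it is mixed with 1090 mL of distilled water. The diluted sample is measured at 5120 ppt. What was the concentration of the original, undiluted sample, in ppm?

Overall dilution factor = 20 × 8 × 5 × 6.019 × 3.007 = 1.45 × 10⁴.
Original = 5120 ppt × 1.45 × 10⁴ = 7.41 × 10⁷ ppt = 74.1 ppm.

74.1 ppm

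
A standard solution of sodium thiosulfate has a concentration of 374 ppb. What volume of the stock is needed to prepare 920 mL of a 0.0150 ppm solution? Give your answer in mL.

0.0150 ppm = 15.0 ppb.
V₁ = C₂V₂/C₁ = 15.0 × 920 / 374 = 36.9 mL.

36.9 mL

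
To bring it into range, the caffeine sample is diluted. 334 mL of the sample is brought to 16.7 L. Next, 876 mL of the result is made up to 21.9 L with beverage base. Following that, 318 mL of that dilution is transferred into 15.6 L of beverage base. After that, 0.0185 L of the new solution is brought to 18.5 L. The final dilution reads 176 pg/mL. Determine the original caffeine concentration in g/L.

11.0 g/L

Overall dilution factor = 50 × 25 × 50.06 × 1000 = 6.26 × 10⁷.
Original = 176 pg/mL × 6.26 × 10⁷ = 1.10 × 10¹⁰ pg/mL = 11.0 g/L.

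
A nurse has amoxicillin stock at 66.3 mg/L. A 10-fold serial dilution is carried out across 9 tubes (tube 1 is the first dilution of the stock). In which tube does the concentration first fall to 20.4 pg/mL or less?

tube 7

Tube n has concentration 66.3 mg/L / 10ⁿ.
Need 10ⁿ ≥ 66.3 mg/L / 20.4 pg/mL = 3.25 × 10⁶, so n ≥ 6.51.
First such tube: n = 7.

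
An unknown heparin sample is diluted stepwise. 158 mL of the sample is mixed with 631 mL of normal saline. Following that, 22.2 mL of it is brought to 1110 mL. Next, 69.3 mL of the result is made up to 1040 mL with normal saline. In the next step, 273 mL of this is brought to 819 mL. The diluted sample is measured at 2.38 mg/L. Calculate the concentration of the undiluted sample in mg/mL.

26.8 mg/mL

Overall dilution factor = 4.994 × 50 × 15.01 × 3 = 1.12 × 10⁴.
Original = 2.38 mg/L × 1.12 × 10⁴ = 2.68 × 10⁴ mg/L = 26.8 mg/mL.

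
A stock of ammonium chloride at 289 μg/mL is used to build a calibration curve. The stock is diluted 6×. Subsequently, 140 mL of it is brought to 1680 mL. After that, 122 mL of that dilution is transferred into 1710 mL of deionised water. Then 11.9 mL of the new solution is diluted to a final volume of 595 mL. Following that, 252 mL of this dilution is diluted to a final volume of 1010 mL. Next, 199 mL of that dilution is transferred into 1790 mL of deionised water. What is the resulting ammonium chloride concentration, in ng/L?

Overall dilution factor = 6 × 12 × 15.02 × 50 × 4.008 × 9.995 = 2.17 × 10⁶.
289 μg/mL / 2.17 × 10⁶ = 1.33 × 10⁻⁴ μg/mL = 133 ng/L.

133 ng/L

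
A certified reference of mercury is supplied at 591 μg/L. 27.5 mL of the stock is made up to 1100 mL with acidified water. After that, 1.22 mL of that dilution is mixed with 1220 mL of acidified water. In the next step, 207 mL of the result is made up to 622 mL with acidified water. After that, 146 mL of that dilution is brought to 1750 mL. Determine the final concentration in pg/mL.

Overall dilution factor = 40 × 1001 × 3.005 × 11.99 = 1.44 × 10⁶.
591 μg/L / 1.44 × 10⁶ = 4.10 × 10⁻⁴ μg/L = 0.410 pg/mL.

0.410 pg/mL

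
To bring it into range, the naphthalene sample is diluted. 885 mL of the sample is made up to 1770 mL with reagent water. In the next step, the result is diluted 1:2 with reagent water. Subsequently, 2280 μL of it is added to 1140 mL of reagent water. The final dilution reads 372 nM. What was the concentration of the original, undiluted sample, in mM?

Overall dilution factor = 2 × 2 × 501 = 2004.
Original = 372 nM × 2004 = 7.45 × 10⁵ nM = 0.745 mM.

0.745 mM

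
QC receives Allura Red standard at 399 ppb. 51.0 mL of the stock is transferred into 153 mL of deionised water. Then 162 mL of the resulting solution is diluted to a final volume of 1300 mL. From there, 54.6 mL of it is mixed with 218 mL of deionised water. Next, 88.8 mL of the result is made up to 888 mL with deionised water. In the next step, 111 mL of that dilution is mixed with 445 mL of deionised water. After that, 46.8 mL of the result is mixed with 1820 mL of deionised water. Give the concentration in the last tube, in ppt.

1.25 ppt

Overall dilution factor = 4 × 8.025 × 4.993 × 10 × 5.009 × 39.89 = 3.20 × 10⁵.
399 ppb / 3.20 × 10⁵ = 1.25 × 10⁻³ ppb = 1.25 ppt.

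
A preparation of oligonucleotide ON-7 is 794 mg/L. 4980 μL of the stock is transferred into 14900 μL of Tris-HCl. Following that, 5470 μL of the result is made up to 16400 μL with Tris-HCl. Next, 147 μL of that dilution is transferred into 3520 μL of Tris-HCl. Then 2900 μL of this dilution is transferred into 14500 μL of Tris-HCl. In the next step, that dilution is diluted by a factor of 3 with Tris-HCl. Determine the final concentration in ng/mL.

Overall dilution factor = 3.992 × 2.998 × 24.95 × 6 × 3 = 5374.
794 mg/L / 5374 = 0.148 mg/L = 148 ng/mL.

148 ng/mL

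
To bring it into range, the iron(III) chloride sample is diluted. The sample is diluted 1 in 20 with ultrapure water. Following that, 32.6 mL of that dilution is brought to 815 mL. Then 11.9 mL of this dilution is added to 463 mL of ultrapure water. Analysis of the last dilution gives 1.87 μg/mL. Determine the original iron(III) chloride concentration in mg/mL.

Overall dilution factor = 20 × 25 × 39.91 = 2.00 × 10⁴.
Original = 1.87 μg/mL × 2.00 × 10⁴ = 3.73 × 10⁴ μg/mL = 37.3 mg/mL.

37.3 mg/mL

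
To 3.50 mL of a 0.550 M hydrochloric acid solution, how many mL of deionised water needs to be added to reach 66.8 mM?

66.8 mM = 0.0668 M.
V₂ = C₁V₁/C₂ = 0.550 × 3.50 / 0.0668 = 28.8 mL.
Diluent to add = V₂ − V₁ = 28.8 − 3.50 = 25.3 mL.

25.3 mL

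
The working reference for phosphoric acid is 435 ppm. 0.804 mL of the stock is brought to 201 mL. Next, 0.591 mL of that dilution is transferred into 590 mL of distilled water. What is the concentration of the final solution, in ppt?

Overall dilution factor = 250 × 999.3 = 2.50 × 10⁵.
435 ppm / 2.50 × 10⁵ = 1.74 × 10⁻³ ppm = 1740 ppt.

1740 ppt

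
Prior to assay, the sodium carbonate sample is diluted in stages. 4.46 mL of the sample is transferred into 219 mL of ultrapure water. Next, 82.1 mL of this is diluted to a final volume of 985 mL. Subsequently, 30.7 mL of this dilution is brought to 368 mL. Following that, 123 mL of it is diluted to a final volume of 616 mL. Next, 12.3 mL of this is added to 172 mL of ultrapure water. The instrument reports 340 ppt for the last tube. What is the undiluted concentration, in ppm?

184 ppm

Overall dilution factor = 50.10 × 12.00 × 11.99 × 5.008 × 14.98 = 5.41 × 10⁵.
Original = 340 ppt × 5.41 × 10⁵ = 1.84 × 10⁸ ppt = 184 ppm.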